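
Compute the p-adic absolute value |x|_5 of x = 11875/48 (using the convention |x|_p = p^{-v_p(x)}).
|11875/48|_5 = 1/625

Step 1 — compute v_5(x) by factoring powers of 5 out of the numerator and denominator: v_5(11875/48) = 4. Step 2 — apply |x|_p = p^{-v_p(x)} = 5^{-4} = 1/625.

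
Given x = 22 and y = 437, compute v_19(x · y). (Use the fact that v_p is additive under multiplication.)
v_19(9614) = 1

v_p(x) = 0 (factor: 22 = 19^0 · 22); v_p(y) = 1 (factor: 437 = 19^1 · 23). Additivity: v_p(xy) = v_p(x) + v_p(y) = 0 + 1 = 1. (Direct check: xy = 9614 = 19^1 · (506).)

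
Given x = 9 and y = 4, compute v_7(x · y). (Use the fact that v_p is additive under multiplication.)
v_7(36) = 0

v_p(x) = 0 (factor: 9 = 7^0 · 9); v_p(y) = 0 (factor: 4 = 7^0 · 4). Additivity: v_p(xy) = v_p(x) + v_p(y) = 0 + 0 = 0. (Direct check: xy = 36 = 7^0 · (36).)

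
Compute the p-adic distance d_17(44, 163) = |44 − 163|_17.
d_17(44, 163) = 1/17

Step 1 — x − y = 44 − 163 = -119. Step 2 — v_17(-119) = 1 (factor: -119 = −(17^1 · 7); the sign does not affect v_p). Step 3 — |x − y|_17 = 17^{-1} = 1/17.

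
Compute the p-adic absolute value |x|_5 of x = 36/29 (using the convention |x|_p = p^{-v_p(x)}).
|36/29|_5 = 1

Step 1 — compute v_5(x) by factoring powers of 5 out of the numerator and denominator: v_5(36/29) = 0. Step 2 — apply |x|_p = p^{-v_p(x)} = 5^{0} = 1.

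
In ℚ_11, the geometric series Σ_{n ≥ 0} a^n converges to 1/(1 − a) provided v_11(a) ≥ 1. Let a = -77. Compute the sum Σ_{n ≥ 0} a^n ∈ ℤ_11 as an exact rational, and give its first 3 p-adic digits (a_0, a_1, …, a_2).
Σ a^n = 1/(1 − a) = 1/78;  first 3 digits = (1, 4, 4)

v_11(a) = 1 ≥ 1, so the series converges in ℤ_11 to 1/(1 − a) = 1/(1 − (-77)) = 1/78. Expand this rational in ℤ_11: compute digits iteratively via d_i = x_i mod 11, x_{i+1} = (x_i − d_i)/11. The first 3 digits are (1, 4, 4).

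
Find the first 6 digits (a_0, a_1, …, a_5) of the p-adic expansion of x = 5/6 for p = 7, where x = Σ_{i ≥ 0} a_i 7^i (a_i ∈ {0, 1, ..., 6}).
(a_0, …, a_5) = (2, 1, 1, 1, 1, 1)

v_7(5/6) = 0 (numerator and denominator both coprime to 7), so x ∈ ℤ_7^×. Compute digits iteratively via a_i = x_i mod 7, x_{i+1} = (x_i − a_i)/7, with x_0 = x:
  x_0 = 5/6;  a_0 = 2;  x_1 = (x_0 − 2)/7 = -1/6
  x_1 = -1/6;  a_1 = 1;  x_2 = (x_1 − 1)/7 = -1/6
  x_2 = -1/6;  a_2 = 1;  x_3 = (x_2 − 1)/7 = -1/6
  x_3 = -1/6;  a_3 = 1;  x_4 = (x_3 − 1)/7 = -1/6
  x_4 = -1/6;  a_4 = 1;  x_5 = (x_4 − 1)/7 = -1/6
  x_5 = -1/6;  a_5 = 1;  x_6 = (x_5 − 1)/7 = -1/6
Digits: (2, 1, 1, 1, 1, 1).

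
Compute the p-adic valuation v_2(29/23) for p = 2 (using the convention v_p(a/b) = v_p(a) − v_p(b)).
v_2(29/23) = 0

Factor powers of 2 from the numerator and denominator of the reduced fraction: 29 = 2^0 · 29 and 23 = 2^0 · 23. Apply v_p(a/b) = v_p(a) − v_p(b): v_2(29/23) = 0 − 0 = 0.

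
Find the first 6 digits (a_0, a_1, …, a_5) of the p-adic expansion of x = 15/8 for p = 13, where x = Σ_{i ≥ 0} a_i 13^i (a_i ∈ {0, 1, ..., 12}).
(a_0, …, a_5) = (10, 1, 8, 1, 8, 1)

v_13(15/8) = 0 (numerator and denominator both coprime to 13), so x ∈ ℤ_13^×. Compute digits iteratively via a_i = x_i mod 13, x_{i+1} = (x_i − a_i)/13, with x_0 = x:
  x_0 = 15/8;  a_0 = 10;  x_1 = (x_0 − 10)/13 = -5/8
  x_1 = -5/8;  a_1 = 1;  x_2 = (x_1 − 1)/13 = -1/8
  x_2 = -1/8;  a_2 = 8;  x_3 = (x_2 − 8)/13 = -5/8
  x_3 = -5/8;  a_3 = 1;  x_4 = (x_3 − 1)/13 = -1/8
  x_4 = -1/8;  a_4 = 8;  x_5 = (x_4 − 8)/13 = -5/8
  x_5 = -5/8;  a_5 = 1;  x_6 = (x_5 − 1)/13 = -1/8
Digits: (10, 1, 8, 1, 8, 1).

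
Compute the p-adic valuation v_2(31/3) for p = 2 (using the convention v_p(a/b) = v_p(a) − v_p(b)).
v_2(31/3) = 0

Factor powers of 2 from the numerator and denominator of the reduced fraction: 31 = 2^0 · 31 and 3 = 2^0 · 3. Apply v_p(a/b) = v_p(a) − v_p(b): v_2(31/3) = 0 − 0 = 0.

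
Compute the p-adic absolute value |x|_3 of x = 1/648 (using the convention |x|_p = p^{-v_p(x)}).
|1/648|_3 = 81

Step 1 — compute v_3(x) by factoring powers of 3 out of the numerator and denominator: v_3(1/648) = -4. Step 2 — apply |x|_p = p^{-v_p(x)} = 3^{4} = 81.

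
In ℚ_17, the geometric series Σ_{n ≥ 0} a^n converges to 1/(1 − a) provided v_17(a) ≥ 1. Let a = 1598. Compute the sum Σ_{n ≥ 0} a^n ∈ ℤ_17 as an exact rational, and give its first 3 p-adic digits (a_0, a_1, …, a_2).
Σ a^n = 1/(1 − a) = -1/1597;  first 3 digits = (1, 9, 1)

v_17(a) = 1 ≥ 1, so the series converges in ℤ_17 to 1/(1 − a) = 1/(1 − 1598) = -1/1597. Expand this rational in ℤ_17: compute digits iteratively via d_i = x_i mod 17, x_{i+1} = (x_i − d_i)/17. The first 3 digits are (1, 9, 1).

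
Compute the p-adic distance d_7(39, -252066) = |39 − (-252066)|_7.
d_7(39, -252066) = 1/16807

Step 1 — x − y = 39 − (-252066) = 252105. Step 2 — v_7(252105) = 5 (factor: 252105 = (7^5 · 15); the sign does not affect v_p). Step 3 — |x − y|_7 = 7^{-5} = 1/16807.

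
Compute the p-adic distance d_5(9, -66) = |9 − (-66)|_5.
d_5(9, -66) = 1/25

Step 1 — x − y = 9 − (-66) = 75. Step 2 — v_5(75) = 2 (factor: 75 = (5^2 · 3); the sign does not affect v_p). Step 3 — |x − y|_5 = 5^{-2} = 1/25.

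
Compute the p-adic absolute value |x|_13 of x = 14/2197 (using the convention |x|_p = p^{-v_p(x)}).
|14/2197|_13 = 2197

Step 1 — compute v_13(x) by factoring powers of 13 out of the numerator and denominator: v_13(14/2197) = -3. Step 2 — apply |x|_p = p^{-v_p(x)} = 13^{3} = 2197.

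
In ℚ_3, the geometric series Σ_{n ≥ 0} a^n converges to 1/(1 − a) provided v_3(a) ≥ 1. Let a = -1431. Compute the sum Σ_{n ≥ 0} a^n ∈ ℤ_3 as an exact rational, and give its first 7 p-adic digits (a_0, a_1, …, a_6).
Σ a^n = 1/(1 − a) = 1/1432;  first 7 digits = (1, 0, 0, 1, 0, 0, 2)

v_3(a) = 3 ≥ 1, so the series converges in ℤ_3 to 1/(1 − a) = 1/(1 − (-1431)) = 1/1432. Expand this rational in ℤ_3: compute digits iteratively via d_i = x_i mod 3, x_{i+1} = (x_i − d_i)/3. The first 7 digits are (1, 0, 0, 1, 0, 0, 2).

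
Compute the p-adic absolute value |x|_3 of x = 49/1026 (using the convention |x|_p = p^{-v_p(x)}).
|49/1026|_3 = 27

Step 1 — compute v_3(x) by factoring powers of 3 out of the numerator and denominator: v_3(49/1026) = -3. Step 2 — apply |x|_p = p^{-v_p(x)} = 3^{3} = 27.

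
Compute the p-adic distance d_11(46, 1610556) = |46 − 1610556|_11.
d_11(46, 1610556) = 1/161051

Step 1 — x − y = 46 − 1610556 = -1610510. Step 2 — v_11(-1610510) = 5 (factor: -1610510 = −(11^5 · 10); the sign does not affect v_p). Step 3 — |x − y|_11 = 11^{-5} = 1/161051.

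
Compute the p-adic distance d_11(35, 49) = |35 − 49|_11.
d_11(35, 49) = 1

Step 1 — x − y = 35 − 49 = -14. Step 2 — v_11(-14) = 0 (factor: -14 = −(11^0 · 14); the sign does not affect v_p). Step 3 — |x − y|_11 = 11^{0} = 1.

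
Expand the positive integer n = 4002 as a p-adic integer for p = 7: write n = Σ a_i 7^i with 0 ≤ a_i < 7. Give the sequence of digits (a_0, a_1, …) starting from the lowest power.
(a_0, a_1, …) = (5, 4, 4, 4, 1)

Repeated division by 7 gives the digits low-to-high: 4002 = 5 + 4·7^1 + 4·7^2 + 4·7^3 + 1·7^4. Digit sequence: (5, 4, 4, 4, 1).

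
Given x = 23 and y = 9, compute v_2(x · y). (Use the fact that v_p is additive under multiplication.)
v_2(207) = 0

v_p(x) = 0 (factor: 23 = 2^0 · 23); v_p(y) = 0 (factor: 9 = 2^0 · 9). Additivity: v_p(xy) = v_p(x) + v_p(y) = 0 + 0 = 0. (Direct check: xy = 207 = 2^0 · (207).)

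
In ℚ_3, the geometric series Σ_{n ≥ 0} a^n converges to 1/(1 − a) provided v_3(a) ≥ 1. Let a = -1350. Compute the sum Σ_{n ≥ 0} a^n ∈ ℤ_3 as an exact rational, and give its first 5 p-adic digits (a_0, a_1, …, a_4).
Σ a^n = 1/(1 − a) = 1/1351;  first 5 digits = (1, 0, 0, 1, 1)

v_3(a) = 3 ≥ 1, so the series converges in ℤ_3 to 1/(1 − a) = 1/(1 − (-1350)) = 1/1351. Expand this rational in ℤ_3: compute digits iteratively via d_i = x_i mod 3, x_{i+1} = (x_i − d_i)/3. The first 5 digits are (1, 0, 0, 1, 1).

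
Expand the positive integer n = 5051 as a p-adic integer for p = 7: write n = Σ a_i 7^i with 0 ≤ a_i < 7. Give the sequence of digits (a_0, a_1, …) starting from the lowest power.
(a_0, a_1, …) = (4, 0, 5, 0, 2)

Repeated division by 7 gives the digits low-to-high: 5051 = 4 + 5·7^2 + 2·7^4. Digit sequence: (4, 0, 5, 0, 2).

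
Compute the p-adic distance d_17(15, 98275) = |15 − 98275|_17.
d_17(15, 98275) = 1/4913

Step 1 — x − y = 15 − 98275 = -98260. Step 2 — v_17(-98260) = 3 (factor: -98260 = −(17^3 · 20); the sign does not affect v_p). Step 3 — |x − y|_17 = 17^{-3} = 1/4913.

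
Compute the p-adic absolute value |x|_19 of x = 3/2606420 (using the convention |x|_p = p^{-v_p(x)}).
|3/2606420|_19 = 130321

Step 1 — compute v_19(x) by factoring powers of 19 out of the numerator and denominator: v_19(3/2606420) = -4. Step 2 — apply |x|_p = p^{-v_p(x)} = 19^{4} = 130321.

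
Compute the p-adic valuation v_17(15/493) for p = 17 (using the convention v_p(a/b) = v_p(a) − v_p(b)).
v_17(15/493) = -1

Factor powers of 17 from the numerator and denominator of the reduced fraction: 15 = 17^0 · 15 and 493 = 17^1 · 29. Apply v_p(a/b) = v_p(a) − v_p(b): v_17(15/493) = 0 − 1 = -1.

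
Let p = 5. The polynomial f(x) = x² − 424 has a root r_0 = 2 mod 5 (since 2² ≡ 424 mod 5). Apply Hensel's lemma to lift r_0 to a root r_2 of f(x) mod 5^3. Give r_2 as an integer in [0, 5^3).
r_2 = 7 (mod 125)

Hensel's recurrence: r_{i+1} = r_i − f(r_i)·(f′(r_i))^{-1} mod 5^{i+2}, with f′(x) = 2x. Iterate:
  r_0 = 2 (mod 5)
  r_1 = 7 (mod 25)
  r_2 = 7 (mod 125)
Final: r_2 = 7, and one checks f(r_2) ≡ 0 mod 5^3.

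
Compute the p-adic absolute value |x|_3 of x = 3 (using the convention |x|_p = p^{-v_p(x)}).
|3|_3 = 1/3

Step 1 — compute v_3(x) by factoring powers of 3 out of the numerator and denominator: v_3(3) = 1. Step 2 — apply |x|_p = p^{-v_p(x)} = 3^{-1} = 1/3.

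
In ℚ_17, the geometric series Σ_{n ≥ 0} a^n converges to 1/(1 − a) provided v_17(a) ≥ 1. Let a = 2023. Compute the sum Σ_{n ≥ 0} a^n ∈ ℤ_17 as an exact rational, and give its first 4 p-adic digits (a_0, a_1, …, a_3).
Σ a^n = 1/(1 − a) = -1/2022;  first 4 digits = (1, 0, 7, 0)

v_17(a) = 2 ≥ 1, so the series converges in ℤ_17 to 1/(1 − a) = 1/(1 − 2023) = -1/2022. Expand this rational in ℤ_17: compute digits iteratively via d_i = x_i mod 17, x_{i+1} = (x_i − d_i)/17. The first 4 digits are (1, 0, 7, 0).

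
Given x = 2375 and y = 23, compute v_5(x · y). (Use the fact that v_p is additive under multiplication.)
v_5(54625) = 3

v_p(x) = 3 (factor: 2375 = 5^3 · 19); v_p(y) = 0 (factor: 23 = 5^0 · 23). Additivity: v_p(xy) = v_p(x) + v_p(y) = 3 + 0 = 3. (Direct check: xy = 54625 = 5^3 · (437).)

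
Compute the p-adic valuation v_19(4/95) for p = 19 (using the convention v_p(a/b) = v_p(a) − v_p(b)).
v_19(4/95) = -1

Factor powers of 19 from the numerator and denominator of the reduced fraction: 4 = 19^0 · 4 and 95 = 19^1 · 5. Apply v_p(a/b) = v_p(a) − v_p(b): v_19(4/95) = 0 − 1 = -1.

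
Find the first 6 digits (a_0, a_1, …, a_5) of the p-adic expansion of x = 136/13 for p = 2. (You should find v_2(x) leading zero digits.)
(a_0, …, a_5) = (0, 0, 0, 1, 0, 1)

v_2(136/13) = 3, so a_0 = ... = a_2 = 0. Factor out: x = 2^3 · u with u = 17/13 a unit in ℤ_2. Expand u iteratively via a_{v+i} = u_i mod 2, u_{i+1} = (u_i − a_{v+i})/2:
  u_0 = 17/13;  a_3 = 1;  u_1 = (u_0 − 1)/2 = 2/13
  u_1 = 2/13;  a_4 = 0;  u_2 = (u_1 − 0)/2 = 1/13
  u_2 = 1/13;  a_5 = 1;  u_3 = (u_2 − 1)/2 = -6/13
Digits: (0, 0, 0, 1, 0, 1).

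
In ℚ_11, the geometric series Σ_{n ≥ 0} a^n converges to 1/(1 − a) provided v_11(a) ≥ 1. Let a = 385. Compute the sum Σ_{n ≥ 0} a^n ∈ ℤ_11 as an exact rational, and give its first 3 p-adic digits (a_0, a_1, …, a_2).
Σ a^n = 1/(1 − a) = -1/384;  first 3 digits = (1, 2, 7)

v_11(a) = 1 ≥ 1, so the series converges in ℤ_11 to 1/(1 − a) = 1/(1 − 385) = -1/384. Expand this rational in ℤ_11: compute digits iteratively via d_i = x_i mod 11, x_{i+1} = (x_i − d_i)/11. The first 3 digits are (1, 2, 7).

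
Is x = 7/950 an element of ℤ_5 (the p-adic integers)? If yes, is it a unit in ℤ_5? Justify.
x ∉ ℤ_5 (v_5(x) = -2 < 0)

ℤ_5 = {x ∈ ℚ_5 : v_5(x) ≥ 0} and ℤ_5^× = {x ∈ ℤ_5 : v_5(x) = 0}. Here v_5(7/950) = v_5(num) − v_5(den) = -2; compare against these criteria.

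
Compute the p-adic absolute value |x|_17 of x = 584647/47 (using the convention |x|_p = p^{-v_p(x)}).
|584647/47|_17 = 1/83521

Step 1 — compute v_17(x) by factoring powers of 17 out of the numerator and denominator: v_17(584647/47) = 4. Step 2 — apply |x|_p = p^{-v_p(x)} = 17^{-4} = 1/83521.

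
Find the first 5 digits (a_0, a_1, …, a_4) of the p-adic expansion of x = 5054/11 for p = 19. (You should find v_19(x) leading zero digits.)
(a_0, …, a_4) = (0, 0, 3, 12, 8)

v_19(5054/11) = 2, so a_0 = ... = a_1 = 0. Factor out: x = 19^2 · u with u = 14/11 a unit in ℤ_19. Expand u iteratively via a_{v+i} = u_i mod 19, u_{i+1} = (u_i − a_{v+i})/19:
  u_0 = 14/11;  a_2 = 3;  u_1 = (u_0 − 3)/19 = -1/11
  u_1 = -1/11;  a_3 = 12;  u_2 = (u_1 − 12)/19 = -7/11
  u_2 = -7/11;  a_4 = 8;  u_3 = (u_2 − 8)/19 = -5/11
Digits: (0, 0, 3, 12, 8).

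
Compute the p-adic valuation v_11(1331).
v_11(1331) = 3

v_11(n) is the largest exponent k such that 11^k divides n. Factor out: 1331 = 11^3 · 1. (Sign doesn't affect v_p.) So v_11(1331) = 3.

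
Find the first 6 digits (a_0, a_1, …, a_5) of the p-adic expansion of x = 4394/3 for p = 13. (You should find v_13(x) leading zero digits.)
(a_0, …, a_5) = (0, 0, 0, 5, 4, 4)

v_13(4394/3) = 3, so a_0 = ... = a_2 = 0. Factor out: x = 13^3 · u with u = 2/3 a unit in ℤ_13. Expand u iteratively via a_{v+i} = u_i mod 13, u_{i+1} = (u_i − a_{v+i})/13:
  u_0 = 2/3;  a_3 = 5;  u_1 = (u_0 − 5)/13 = -1/3
  u_1 = -1/3;  a_4 = 4;  u_2 = (u_1 − 4)/13 = -1/3
  u_2 = -1/3;  a_5 = 4;  u_3 = (u_2 − 4)/13 = -1/3
Digits: (0, 0, 0, 5, 4, 4).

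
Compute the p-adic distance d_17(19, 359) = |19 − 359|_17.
d_17(19, 359) = 1/17

Step 1 — x − y = 19 − 359 = -340. Step 2 — v_17(-340) = 1 (factor: -340 = −(17^1 · 20); the sign does not affect v_p). Step 3 — |x − y|_17 = 17^{-1} = 1/17.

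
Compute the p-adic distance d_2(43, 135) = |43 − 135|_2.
d_2(43, 135) = 1/4

Step 1 — x − y = 43 − 135 = -92. Step 2 — v_2(-92) = 2 (factor: -92 = −(2^2 · 23); the sign does not affect v_p). Step 3 — |x − y|_2 = 2^{-2} = 1/4.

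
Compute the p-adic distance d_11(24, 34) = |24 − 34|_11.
d_11(24, 34) = 1

Step 1 — x − y = 24 − 34 = -10. Step 2 — v_11(-10) = 0 (factor: -10 = −(11^0 · 10); the sign does not affect v_p). Step 3 — |x − y|_11 = 11^{0} = 1.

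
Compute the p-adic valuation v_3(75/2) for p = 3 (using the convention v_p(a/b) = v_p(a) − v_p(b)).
v_3(75/2) = 1

Factor powers of 3 from the numerator and denominator of the reduced fraction: 75 = 3^1 · 25 and 2 = 3^0 · 2. Apply v_p(a/b) = v_p(a) − v_p(b): v_3(75/2) = 1 − 0 = 1.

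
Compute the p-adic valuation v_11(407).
v_11(407) = 1

v_11(n) is the largest exponent k such that 11^k divides n. Factor out: 407 = 11^1 · 37. (Sign doesn't affect v_p.) So v_11(407) = 1.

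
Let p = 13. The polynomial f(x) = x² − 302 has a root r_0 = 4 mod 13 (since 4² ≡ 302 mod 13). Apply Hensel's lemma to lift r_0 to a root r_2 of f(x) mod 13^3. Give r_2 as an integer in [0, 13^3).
r_2 = 927 (mod 2197)

Hensel's recurrence: r_{i+1} = r_i − f(r_i)·(f′(r_i))^{-1} mod 13^{i+2}, with f′(x) = 2x. Iterate:
  r_0 = 4 (mod 13)
  r_1 = 82 (mod 169)
  r_2 = 927 (mod 2197)
Final: r_2 = 927, and one checks f(r_2) ≡ 0 mod 13^3.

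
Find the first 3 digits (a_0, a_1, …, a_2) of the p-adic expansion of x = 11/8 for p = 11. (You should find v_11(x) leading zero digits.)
(a_0, …, a_2) = (0, 7, 9)

v_11(11/8) = 1, so a_0 = ... = a_0 = 0. Factor out: x = 11^1 · u with u = 1/8 a unit in ℤ_11. Expand u iteratively via a_{v+i} = u_i mod 11, u_{i+1} = (u_i − a_{v+i})/11:
  u_0 = 1/8;  a_1 = 7;  u_1 = (u_0 − 7)/11 = -5/8
  u_1 = -5/8;  a_2 = 9;  u_2 = (u_1 − 9)/11 = -7/8
Digits: (0, 7, 9).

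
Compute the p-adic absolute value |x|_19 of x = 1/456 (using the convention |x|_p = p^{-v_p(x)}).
|1/456|_19 = 19

Step 1 — compute v_19(x) by factoring powers of 19 out of the numerator and denominator: v_19(1/456) = -1. Step 2 — apply |x|_p = p^{-v_p(x)} = 19^{1} = 19.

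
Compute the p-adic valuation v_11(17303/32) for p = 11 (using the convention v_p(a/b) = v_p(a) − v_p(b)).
v_11(17303/32) = 3

Factor powers of 11 from the numerator and denominator of the reduced fraction: 17303 = 11^3 · 13 and 32 = 11^0 · 32. Apply v_p(a/b) = v_p(a) − v_p(b): v_11(17303/32) = 3 − 0 = 3.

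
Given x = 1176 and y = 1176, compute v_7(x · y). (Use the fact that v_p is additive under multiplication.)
v_7(1382976) = 4

v_p(x) = 2 (factor: 1176 = 7^2 · 24); v_p(y) = 2 (factor: 1176 = 7^2 · 24). Additivity: v_p(xy) = v_p(x) + v_p(y) = 2 + 2 = 4. (Direct check: xy = 1382976 = 7^4 · (576).)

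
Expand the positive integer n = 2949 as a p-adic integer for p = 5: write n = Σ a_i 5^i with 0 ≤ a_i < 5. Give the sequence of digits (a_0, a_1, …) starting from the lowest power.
(a_0, a_1, …) = (4, 4, 2, 3, 4)

Repeated division by 5 gives the digits low-to-high: 2949 = 4 + 4·5^1 + 2·5^2 + 3·5^3 + 4·5^4. Digit sequence: (4, 4, 2, 3, 4).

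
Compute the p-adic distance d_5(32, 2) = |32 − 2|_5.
d_5(32, 2) = 1/5

Step 1 — x − y = 32 − 2 = 30. Step 2 — v_5(30) = 1 (factor: 30 = (5^1 · 6); the sign does not affect v_p). Step 3 — |x − y|_5 = 5^{-1} = 1/5.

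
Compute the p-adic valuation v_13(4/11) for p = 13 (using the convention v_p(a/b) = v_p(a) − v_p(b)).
v_13(4/11) = 0

Factor powers of 13 from the numerator and denominator of the reduced fraction: 4 = 13^0 · 4 and 11 = 13^0 · 11. Apply v_p(a/b) = v_p(a) − v_p(b): v_13(4/11) = 0 − 0 = 0.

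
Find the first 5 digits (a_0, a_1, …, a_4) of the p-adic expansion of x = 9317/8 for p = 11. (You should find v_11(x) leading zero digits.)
(a_0, …, a_4) = (0, 0, 0, 5, 1)

v_11(9317/8) = 3, so a_0 = ... = a_2 = 0. Factor out: x = 11^3 · u with u = 7/8 a unit in ℤ_11. Expand u iteratively via a_{v+i} = u_i mod 11, u_{i+1} = (u_i − a_{v+i})/11:
  u_0 = 7/8;  a_3 = 5;  u_1 = (u_0 − 5)/11 = -3/8
  u_1 = -3/8;  a_4 = 1;  u_2 = (u_1 − 1)/11 = -1/8
Digits: (0, 0, 0, 5, 1).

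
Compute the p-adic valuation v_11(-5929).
v_11(-5929) = 2

v_11(n) is the largest exponent k such that 11^k divides n. Factor out: -5929 = -11^2 · 49. (Sign doesn't affect v_p.) So v_11(-5929) = 2.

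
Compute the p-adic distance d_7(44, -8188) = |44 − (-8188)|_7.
d_7(44, -8188) = 1/343

Step 1 — x − y = 44 − (-8188) = 8232. Step 2 — v_7(8232) = 3 (factor: 8232 = (7^3 · 24); the sign does not affect v_p). Step 3 — |x − y|_7 = 7^{-3} = 1/343.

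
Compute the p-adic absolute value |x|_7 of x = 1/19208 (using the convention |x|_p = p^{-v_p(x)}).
|1/19208|_7 = 2401

Step 1 — compute v_7(x) by factoring powers of 7 out of the numerator and denominator: v_7(1/19208) = -4. Step 2 — apply |x|_p = p^{-v_p(x)} = 7^{4} = 2401.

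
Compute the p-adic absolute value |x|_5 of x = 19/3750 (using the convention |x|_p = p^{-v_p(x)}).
|19/3750|_5 = 625

Step 1 — compute v_5(x) by factoring powers of 5 out of the numerator and denominator: v_5(19/3750) = -4. Step 2 — apply |x|_p = p^{-v_p(x)} = 5^{4} = 625.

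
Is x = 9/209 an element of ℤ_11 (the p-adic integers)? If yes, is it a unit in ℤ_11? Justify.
x ∉ ℤ_11 (v_11(x) = -1 < 0)

ℤ_11 = {x ∈ ℚ_11 : v_11(x) ≥ 0} and ℤ_11^× = {x ∈ ℤ_11 : v_11(x) = 0}. Here v_11(9/209) = v_11(num) − v_11(den) = -1; compare against these criteria.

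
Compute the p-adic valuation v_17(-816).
v_17(-816) = 1

v_17(n) is the largest exponent k such that 17^k divides n. Factor out: -816 = -17^1 · 48. (Sign doesn't affect v_p.) So v_17(-816) = 1.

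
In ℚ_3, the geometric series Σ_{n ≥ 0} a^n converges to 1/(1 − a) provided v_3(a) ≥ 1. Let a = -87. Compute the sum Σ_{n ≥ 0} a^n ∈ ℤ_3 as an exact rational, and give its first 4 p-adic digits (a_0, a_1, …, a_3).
Σ a^n = 1/(1 − a) = 1/88;  first 4 digits = (1, 1, 0, 2)

v_3(a) = 1 ≥ 1, so the series converges in ℤ_3 to 1/(1 − a) = 1/(1 − (-87)) = 1/88. Expand this rational in ℤ_3: compute digits iteratively via d_i = x_i mod 3, x_{i+1} = (x_i − d_i)/3. The first 4 digits are (1, 1, 0, 2).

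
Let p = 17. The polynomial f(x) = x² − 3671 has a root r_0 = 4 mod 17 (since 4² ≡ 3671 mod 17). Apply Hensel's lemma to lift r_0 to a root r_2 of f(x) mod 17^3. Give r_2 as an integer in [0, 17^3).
r_2 = 786 (mod 4913)

Hensel's recurrence: r_{i+1} = r_i − f(r_i)·(f′(r_i))^{-1} mod 17^{i+2}, with f′(x) = 2x. Iterate:
  r_0 = 4 (mod 17)
  r_1 = 208 (mod 289)
  r_2 = 786 (mod 4913)
Final: r_2 = 786, and one checks f(r_2) ≡ 0 mod 17^3.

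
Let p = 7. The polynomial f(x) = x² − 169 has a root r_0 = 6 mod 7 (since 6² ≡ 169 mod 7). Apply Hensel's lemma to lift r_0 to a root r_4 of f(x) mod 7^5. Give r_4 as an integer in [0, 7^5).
r_4 = 13 (mod 16807)

Hensel's recurrence: r_{i+1} = r_i − f(r_i)·(f′(r_i))^{-1} mod 7^{i+2}, with f′(x) = 2x. Iterate:
  r_0 = 6 (mod 7)
  r_1 = 13 (mod 49)
  r_2 = 13 (mod 343)
  r_3 = 13 (mod 2401)
  r_4 = 13 (mod 16807)
Final: r_4 = 13, and one checks f(r_4) ≡ 0 mod 7^5.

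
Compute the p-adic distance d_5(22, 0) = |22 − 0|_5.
d_5(22, 0) = 1

Step 1 — x − y = 22 − 0 = 22. Step 2 — v_5(22) = 0 (factor: 22 = (5^0 · 22); the sign does not affect v_p). Step 3 — |x − y|_5 = 5^{0} = 1.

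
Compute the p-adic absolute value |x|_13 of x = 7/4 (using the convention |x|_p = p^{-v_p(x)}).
|7/4|_13 = 1

Step 1 — compute v_13(x) by factoring powers of 13 out of the numerator and denominator: v_13(7/4) = 0. Step 2 — apply |x|_p = p^{-v_p(x)} = 13^{0} = 1.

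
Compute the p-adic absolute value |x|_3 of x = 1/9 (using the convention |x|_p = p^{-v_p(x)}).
|1/9|_3 = 9

Step 1 — compute v_3(x) by factoring powers of 3 out of the numerator and denominator: v_3(1/9) = -2. Step 2 — apply |x|_p = p^{-v_p(x)} = 3^{2} = 9.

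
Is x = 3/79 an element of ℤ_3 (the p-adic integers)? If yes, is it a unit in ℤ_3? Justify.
x ∈ ℤ_3 but not a unit; v_3(x) = 1 > 0

ℤ_3 = {x ∈ ℚ_3 : v_3(x) ≥ 0} and ℤ_3^× = {x ∈ ℤ_3 : v_3(x) = 0}. Here v_3(3/79) = v_3(num) − v_3(den) = 1; compare against these criteria.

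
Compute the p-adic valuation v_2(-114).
v_2(-114) = 1

v_2(n) is the largest exponent k such that 2^k divides n. Factor out: -114 = -2^1 · 57. (Sign doesn't affect v_p.) So v_2(-114) = 1.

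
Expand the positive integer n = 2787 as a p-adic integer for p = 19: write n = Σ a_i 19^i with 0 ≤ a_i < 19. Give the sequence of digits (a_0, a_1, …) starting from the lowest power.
(a_0, a_1, …) = (13, 13, 7)

Repeated division by 19 gives the digits low-to-high: 2787 = 13 + 13·19^1 + 7·19^2. Digit sequence: (13, 13, 7).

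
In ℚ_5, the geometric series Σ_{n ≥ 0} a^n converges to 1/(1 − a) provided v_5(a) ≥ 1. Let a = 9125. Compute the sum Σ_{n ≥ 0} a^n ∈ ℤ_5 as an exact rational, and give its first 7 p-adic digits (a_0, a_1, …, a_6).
Σ a^n = 1/(1 − a) = -1/9124;  first 7 digits = (1, 0, 0, 3, 4, 2, 4)

v_5(a) = 3 ≥ 1, so the series converges in ℤ_5 to 1/(1 − a) = 1/(1 − 9125) = -1/9124. Expand this rational in ℤ_5: compute digits iteratively via d_i = x_i mod 5, x_{i+1} = (x_i − d_i)/5. The first 7 digits are (1, 0, 0, 3, 4, 2, 4).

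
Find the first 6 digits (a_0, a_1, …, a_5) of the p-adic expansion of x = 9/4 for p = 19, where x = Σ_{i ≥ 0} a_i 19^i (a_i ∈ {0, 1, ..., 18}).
(a_0, …, a_5) = (7, 14, 4, 14, 4, 14)

v_19(9/4) = 0 (numerator and denominator both coprime to 19), so x ∈ ℤ_19^×. Compute digits iteratively via a_i = x_i mod 19, x_{i+1} = (x_i − a_i)/19, with x_0 = x:
  x_0 = 9/4;  a_0 = 7;  x_1 = (x_0 − 7)/19 = -1/4
  x_1 = -1/4;  a_1 = 14;  x_2 = (x_1 − 14)/19 = -3/4
  x_2 = -3/4;  a_2 = 4;  x_3 = (x_2 − 4)/19 = -1/4
  x_3 = -1/4;  a_3 = 14;  x_4 = (x_3 − 14)/19 = -3/4
  x_4 = -3/4;  a_4 = 4;  x_5 = (x_4 − 4)/19 = -1/4
  x_5 = -1/4;  a_5 = 14;  x_6 = (x_5 − 14)/19 = -3/4
Digits: (7, 14, 4, 14, 4, 14).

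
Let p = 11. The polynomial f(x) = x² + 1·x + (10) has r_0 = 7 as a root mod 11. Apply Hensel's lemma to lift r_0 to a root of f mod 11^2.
r_1 = 51 (mod 121)

Hensel: r_{i+1} = r_i − f(r_i)·(f′(r_i))^{-1} mod 11^{i+2}, f′(x) = 2x + 1. Iterate:
  r_0 = 7 (mod 11)
  r_1 = 51 (mod 121)
Final: r = 51 satisfies f(r) ≡ 0 mod 11^2.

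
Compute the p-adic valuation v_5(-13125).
v_5(-13125) = 4

v_5(n) is the largest exponent k such that 5^k divides n. Factor out: -13125 = -5^4 · 21. (Sign doesn't affect v_p.) So v_5(-13125) = 4.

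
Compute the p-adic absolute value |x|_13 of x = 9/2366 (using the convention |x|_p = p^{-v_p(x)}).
|9/2366|_13 = 169

Step 1 — compute v_13(x) by factoring powers of 13 out of the numerator and denominator: v_13(9/2366) = -2. Step 2 — apply |x|_p = p^{-v_p(x)} = 13^{2} = 169.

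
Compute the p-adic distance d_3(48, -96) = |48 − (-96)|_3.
d_3(48, -96) = 1/9

Step 1 — x − y = 48 − (-96) = 144. Step 2 — v_3(144) = 2 (factor: 144 = (3^2 · 16); the sign does not affect v_p). Step 3 — |x − y|_3 = 3^{-2} = 1/9.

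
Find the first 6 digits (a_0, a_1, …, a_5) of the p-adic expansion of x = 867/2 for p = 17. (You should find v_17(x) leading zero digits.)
(a_0, …, a_5) = (0, 0, 10, 8, 8, 8)

v_17(867/2) = 2, so a_0 = ... = a_1 = 0. Factor out: x = 17^2 · u with u = 3/2 a unit in ℤ_17. Expand u iteratively via a_{v+i} = u_i mod 17, u_{i+1} = (u_i − a_{v+i})/17:
  u_0 = 3/2;  a_2 = 10;  u_1 = (u_0 − 10)/17 = -1/2
  u_1 = -1/2;  a_3 = 8;  u_2 = (u_1 − 8)/17 = -1/2
  u_2 = -1/2;  a_4 = 8;  u_3 = (u_2 − 8)/17 = -1/2
  u_3 = -1/2;  a_5 = 8;  u_4 = (u_3 − 8)/17 = -1/2
Digits: (0, 0, 10, 8, 8, 8).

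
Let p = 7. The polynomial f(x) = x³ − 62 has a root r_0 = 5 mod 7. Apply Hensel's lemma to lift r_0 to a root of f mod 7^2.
r_1 = 12 (mod 49)

Hensel: r_{i+1} = r_i − f(r_i)/f′(r_i) mod 7^{i+2}, where f′(x) = 3x². Iterate:
  r_0 = 5 (mod 7)
  r_1 = 12 (mod 49)
Final: r = 12 with f(r) ≡ 0 mod 7^2.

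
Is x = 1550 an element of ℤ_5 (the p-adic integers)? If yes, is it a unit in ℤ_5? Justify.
x ∈ ℤ_5 but not a unit; v_5(x) = 2 > 0

ℤ_5 = {x ∈ ℚ_5 : v_5(x) ≥ 0} and ℤ_5^× = {x ∈ ℤ_5 : v_5(x) = 0}. Here v_5(1550) = v_5(num) − v_5(den) = 2; compare against these criteria.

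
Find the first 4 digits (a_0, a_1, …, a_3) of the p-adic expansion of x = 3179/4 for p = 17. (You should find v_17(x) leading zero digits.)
(a_0, …, a_3) = (0, 0, 7, 4)

v_17(3179/4) = 2, so a_0 = ... = a_1 = 0. Factor out: x = 17^2 · u with u = 11/4 a unit in ℤ_17. Expand u iteratively via a_{v+i} = u_i mod 17, u_{i+1} = (u_i − a_{v+i})/17:
  u_0 = 11/4;  a_2 = 7;  u_1 = (u_0 − 7)/17 = -1/4
  u_1 = -1/4;  a_3 = 4;  u_2 = (u_1 − 4)/17 = -1/4
Digits: (0, 0, 7, 4).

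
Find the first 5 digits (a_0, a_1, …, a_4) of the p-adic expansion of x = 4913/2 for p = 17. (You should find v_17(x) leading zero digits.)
(a_0, …, a_4) = (0, 0, 0, 9, 8)

v_17(4913/2) = 3, so a_0 = ... = a_2 = 0. Factor out: x = 17^3 · u with u = 1/2 a unit in ℤ_17. Expand u iteratively via a_{v+i} = u_i mod 17, u_{i+1} = (u_i − a_{v+i})/17:
  u_0 = 1/2;  a_3 = 9;  u_1 = (u_0 − 9)/17 = -1/2
  u_1 = -1/2;  a_4 = 8;  u_2 = (u_1 − 8)/17 = -1/2
Digits: (0, 0, 0, 9, 8).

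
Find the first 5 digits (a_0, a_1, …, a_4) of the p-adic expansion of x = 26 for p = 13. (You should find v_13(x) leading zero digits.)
(a_0, …, a_4) = (0, 2, 0, 0, 0)

v_13(26) = 1, so a_0 = ... = a_0 = 0. Factor out: x = 13^1 · u with u = 2 a unit in ℤ_13. Expand u iteratively via a_{v+i} = u_i mod 13, u_{i+1} = (u_i − a_{v+i})/13:
  u_0 = 2;  a_1 = 2;  u_1 = (u_0 − 2)/13 = 0
  u_1 = 0;  a_2 = 0;  u_2 = (u_1 − 0)/13 = 0
  u_2 = 0;  a_3 = 0;  u_3 = (u_2 − 0)/13 = 0
  u_3 = 0;  a_4 = 0;  u_4 = (u_3 − 0)/13 = 0
Digits: (0, 2, 0, 0, 0).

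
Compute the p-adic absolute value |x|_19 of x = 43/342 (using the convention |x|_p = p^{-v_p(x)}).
|43/342|_19 = 19

Step 1 — compute v_19(x) by factoring powers of 19 out of the numerator and denominator: v_19(43/342) = -1. Step 2 — apply |x|_p = p^{-v_p(x)} = 19^{1} = 19.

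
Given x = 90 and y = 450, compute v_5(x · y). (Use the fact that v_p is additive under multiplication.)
v_5(40500) = 3

v_p(x) = 1 (factor: 90 = 5^1 · 18); v_p(y) = 2 (factor: 450 = 5^2 · 18). Additivity: v_p(xy) = v_p(x) + v_p(y) = 1 + 2 = 3. (Direct check: xy = 40500 = 5^3 · (324).)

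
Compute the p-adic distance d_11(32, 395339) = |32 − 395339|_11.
d_11(32, 395339) = 1/14641

Step 1 — x − y = 32 − 395339 = -395307. Step 2 — v_11(-395307) = 4 (factor: -395307 = −(11^4 · 27); the sign does not affect v_p). Step 3 — |x − y|_11 = 11^{-4} = 1/14641.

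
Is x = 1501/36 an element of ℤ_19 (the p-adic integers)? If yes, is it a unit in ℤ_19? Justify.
x ∈ ℤ_19 but not a unit; v_19(x) = 1 > 0

ℤ_19 = {x ∈ ℚ_19 : v_19(x) ≥ 0} and ℤ_19^× = {x ∈ ℤ_19 : v_19(x) = 0}. Here v_19(1501/36) = v_19(num) − v_19(den) = 1; compare against these criteria.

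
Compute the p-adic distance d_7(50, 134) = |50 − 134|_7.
d_7(50, 134) = 1/7

Step 1 — x − y = 50 − 134 = -84. Step 2 — v_7(-84) = 1 (factor: -84 = −(7^1 · 12); the sign does not affect v_p). Step 3 — |x − y|_7 = 7^{-1} = 1/7.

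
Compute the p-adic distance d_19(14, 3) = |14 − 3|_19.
d_19(14, 3) = 1

Step 1 — x − y = 14 − 3 = 11. Step 2 — v_19(11) = 0 (factor: 11 = (19^0 · 11); the sign does not affect v_p). Step 3 — |x − y|_19 = 19^{0} = 1.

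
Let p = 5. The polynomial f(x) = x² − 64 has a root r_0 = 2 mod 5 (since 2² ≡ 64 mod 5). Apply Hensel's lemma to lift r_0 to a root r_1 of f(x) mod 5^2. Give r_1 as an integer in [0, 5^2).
r_1 = 17 (mod 25)

Hensel's recurrence: r_{i+1} = r_i − f(r_i)·(f′(r_i))^{-1} mod 5^{i+2}, with f′(x) = 2x. Iterate:
  r_0 = 2 (mod 5)
  r_1 = 17 (mod 25)
Final: r_1 = 17, and one checks f(r_1) ≡ 0 mod 5^2.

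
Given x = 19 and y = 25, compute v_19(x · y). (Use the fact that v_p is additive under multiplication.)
v_19(475) = 1

v_p(x) = 1 (factor: 19 = 19^1 · 1); v_p(y) = 0 (factor: 25 = 19^0 · 25). Additivity: v_p(xy) = v_p(x) + v_p(y) = 1 + 0 = 1. (Direct check: xy = 475 = 19^1 · (25).)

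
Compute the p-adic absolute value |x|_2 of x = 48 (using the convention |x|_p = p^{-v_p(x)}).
|48|_2 = 1/16

Step 1 — compute v_2(x) by factoring powers of 2 out of the numerator and denominator: v_2(48) = 4. Step 2 — apply |x|_p = p^{-v_p(x)} = 2^{-4} = 1/16.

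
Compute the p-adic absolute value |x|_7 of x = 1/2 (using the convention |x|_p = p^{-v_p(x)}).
|1/2|_7 = 1

Step 1 — compute v_7(x) by factoring powers of 7 out of the numerator and denominator: v_7(1/2) = 0. Step 2 — apply |x|_p = p^{-v_p(x)} = 7^{0} = 1.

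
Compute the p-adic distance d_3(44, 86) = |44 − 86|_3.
d_3(44, 86) = 1/3

Step 1 — x − y = 44 − 86 = -42. Step 2 — v_3(-42) = 1 (factor: -42 = −(3^1 · 14); the sign does not affect v_p). Step 3 — |x − y|_3 = 3^{-1} = 1/3.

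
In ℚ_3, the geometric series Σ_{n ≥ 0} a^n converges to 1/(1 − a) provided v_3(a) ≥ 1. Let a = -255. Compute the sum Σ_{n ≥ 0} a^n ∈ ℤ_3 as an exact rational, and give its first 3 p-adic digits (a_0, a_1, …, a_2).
Σ a^n = 1/(1 − a) = 1/256;  first 3 digits = (1, 2, 2)

v_3(a) = 1 ≥ 1, so the series converges in ℤ_3 to 1/(1 − a) = 1/(1 − (-255)) = 1/256. Expand this rational in ℤ_3: compute digits iteratively via d_i = x_i mod 3, x_{i+1} = (x_i − d_i)/3. The first 3 digits are (1, 2, 2).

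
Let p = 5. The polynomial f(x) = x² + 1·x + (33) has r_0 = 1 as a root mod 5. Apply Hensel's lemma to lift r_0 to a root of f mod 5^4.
r_3 = 481 (mod 625)

Hensel: r_{i+1} = r_i − f(r_i)·(f′(r_i))^{-1} mod 5^{i+2}, f′(x) = 2x + 1. Iterate:
  r_0 = 1 (mod 5)
  r_1 = 6 (mod 25)
  r_2 = 106 (mod 125)
  r_3 = 481 (mod 625)
Final: r = 481 satisfies f(r) ≡ 0 mod 5^4.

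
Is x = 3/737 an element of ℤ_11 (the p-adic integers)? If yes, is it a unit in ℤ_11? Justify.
x ∉ ℤ_11 (v_11(x) = -1 < 0)

ℤ_11 = {x ∈ ℚ_11 : v_11(x) ≥ 0} and ℤ_11^× = {x ∈ ℤ_11 : v_11(x) = 0}. Here v_11(3/737) = v_11(num) − v_11(den) = -1; compare against these criteria.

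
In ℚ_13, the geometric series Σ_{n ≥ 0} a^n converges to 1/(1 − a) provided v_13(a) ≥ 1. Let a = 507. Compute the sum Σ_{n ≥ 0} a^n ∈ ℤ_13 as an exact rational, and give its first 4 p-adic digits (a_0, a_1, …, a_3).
Σ a^n = 1/(1 − a) = -1/506;  first 4 digits = (1, 0, 3, 0)

v_13(a) = 2 ≥ 1, so the series converges in ℤ_13 to 1/(1 − a) = 1/(1 − 507) = -1/506. Expand this rational in ℤ_13: compute digits iteratively via d_i = x_i mod 13, x_{i+1} = (x_i − d_i)/13. The first 4 digits are (1, 0, 3, 0).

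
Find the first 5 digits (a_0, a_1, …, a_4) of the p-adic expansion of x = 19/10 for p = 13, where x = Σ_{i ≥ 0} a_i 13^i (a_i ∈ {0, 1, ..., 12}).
(a_0, …, a_4) = (11, 11, 3, 1, 9)

v_13(19/10) = 0 (numerator and denominator both coprime to 13), so x ∈ ℤ_13^×. Compute digits iteratively via a_i = x_i mod 13, x_{i+1} = (x_i − a_i)/13, with x_0 = x:
  x_0 = 19/10;  a_0 = 11;  x_1 = (x_0 − 11)/13 = -7/10
  x_1 = -7/10;  a_1 = 11;  x_2 = (x_1 − 11)/13 = -9/10
  x_2 = -9/10;  a_2 = 3;  x_3 = (x_2 − 3)/13 = -3/10
  x_3 = -3/10;  a_3 = 1;  x_4 = (x_3 − 1)/13 = -1/10
  x_4 = -1/10;  a_4 = 9;  x_5 = (x_4 − 9)/13 = -7/10
Digits: (11, 11, 3, 1, 9).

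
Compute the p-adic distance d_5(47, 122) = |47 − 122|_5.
d_5(47, 122) = 1/25

Step 1 — x − y = 47 − 122 = -75. Step 2 — v_5(-75) = 2 (factor: -75 = −(5^2 · 3); the sign does not affect v_p). Step 3 — |x − y|_5 = 5^{-2} = 1/25.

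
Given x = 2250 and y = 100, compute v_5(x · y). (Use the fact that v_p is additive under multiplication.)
v_5(225000) = 5

v_p(x) = 3 (factor: 2250 = 5^3 · 18); v_p(y) = 2 (factor: 100 = 5^2 · 4). Additivity: v_p(xy) = v_p(x) + v_p(y) = 3 + 2 = 5. (Direct check: xy = 225000 = 5^5 · (72).)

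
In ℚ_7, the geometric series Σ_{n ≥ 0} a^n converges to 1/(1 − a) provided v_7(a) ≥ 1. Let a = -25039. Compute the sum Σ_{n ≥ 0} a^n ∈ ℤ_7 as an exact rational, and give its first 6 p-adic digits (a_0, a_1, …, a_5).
Σ a^n = 1/(1 − a) = 1/25040;  first 6 digits = (1, 0, 0, 4, 3, 5)

v_7(a) = 3 ≥ 1, so the series converges in ℤ_7 to 1/(1 − a) = 1/(1 − (-25039)) = 1/25040. Expand this rational in ℤ_7: compute digits iteratively via d_i = x_i mod 7, x_{i+1} = (x_i − d_i)/7. The first 6 digits are (1, 0, 0, 4, 3, 5).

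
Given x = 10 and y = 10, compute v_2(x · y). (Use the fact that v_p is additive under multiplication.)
v_2(100) = 2

v_p(x) = 1 (factor: 10 = 2^1 · 5); v_p(y) = 1 (factor: 10 = 2^1 · 5). Additivity: v_p(xy) = v_p(x) + v_p(y) = 1 + 1 = 2. (Direct check: xy = 100 = 2^2 · (25).)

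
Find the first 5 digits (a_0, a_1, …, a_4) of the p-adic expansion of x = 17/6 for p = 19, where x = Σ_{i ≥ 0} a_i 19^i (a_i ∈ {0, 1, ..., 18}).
(a_0, …, a_4) = (6, 3, 3, 3, 3)

v_19(17/6) = 0 (numerator and denominator both coprime to 19), so x ∈ ℤ_19^×. Compute digits iteratively via a_i = x_i mod 19, x_{i+1} = (x_i − a_i)/19, with x_0 = x:
  x_0 = 17/6;  a_0 = 6;  x_1 = (x_0 − 6)/19 = -1/6
  x_1 = -1/6;  a_1 = 3;  x_2 = (x_1 − 3)/19 = -1/6
  x_2 = -1/6;  a_2 = 3;  x_3 = (x_2 − 3)/19 = -1/6
  x_3 = -1/6;  a_3 = 3;  x_4 = (x_3 − 3)/19 = -1/6
  x_4 = -1/6;  a_4 = 3;  x_5 = (x_4 − 3)/19 = -1/6
Digits: (6, 3, 3, 3, 3).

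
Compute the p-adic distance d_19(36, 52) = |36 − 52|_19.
d_19(36, 52) = 1

Step 1 — x − y = 36 − 52 = -16. Step 2 — v_19(-16) = 0 (factor: -16 = −(19^0 · 16); the sign does not affect v_p). Step 3 — |x − y|_19 = 19^{0} = 1.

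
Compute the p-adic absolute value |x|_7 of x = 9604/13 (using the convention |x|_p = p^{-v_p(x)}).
|9604/13|_7 = 1/2401

Step 1 — compute v_7(x) by factoring powers of 7 out of the numerator and denominator: v_7(9604/13) = 4. Step 2 — apply |x|_p = p^{-v_p(x)} = 7^{-4} = 1/2401.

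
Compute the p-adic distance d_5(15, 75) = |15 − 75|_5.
d_5(15, 75) = 1/5

Step 1 — x − y = 15 − 75 = -60. Step 2 — v_5(-60) = 1 (factor: -60 = −(5^1 · 12); the sign does not affect v_p). Step 3 — |x − y|_5 = 5^{-1} = 1/5.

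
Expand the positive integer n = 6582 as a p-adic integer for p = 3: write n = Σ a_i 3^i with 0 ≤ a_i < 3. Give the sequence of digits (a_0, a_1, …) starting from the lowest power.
(a_0, a_1, …) = (0, 1, 2, 0, 0, 0, 0, 0, 1)

Repeated division by 3 gives the digits low-to-high: 6582 = 1·3^1 + 2·3^2 + 1·3^8. Digit sequence: (0, 1, 2, 0, 0, 0, 0, 0, 1).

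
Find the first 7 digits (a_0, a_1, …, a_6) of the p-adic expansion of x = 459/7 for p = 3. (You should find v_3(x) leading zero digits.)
(a_0, …, a_6) = (0, 0, 0, 2, 1, 1, 0)

v_3(459/7) = 3, so a_0 = ... = a_2 = 0. Factor out: x = 3^3 · u with u = 17/7 a unit in ℤ_3. Expand u iteratively via a_{v+i} = u_i mod 3, u_{i+1} = (u_i − a_{v+i})/3:
  u_0 = 17/7;  a_3 = 2;  u_1 = (u_0 − 2)/3 = 1/7
  u_1 = 1/7;  a_4 = 1;  u_2 = (u_1 − 1)/3 = -2/7
  u_2 = -2/7;  a_5 = 1;  u_3 = (u_2 − 1)/3 = -3/7
  u_3 = -3/7;  a_6 = 0;  u_4 = (u_3 − 0)/3 = -1/7
Digits: (0, 0, 0, 2, 1, 1, 0).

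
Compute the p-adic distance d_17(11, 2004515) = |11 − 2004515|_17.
d_17(11, 2004515) = 1/83521

Step 1 — x − y = 11 − 2004515 = -2004504. Step 2 — v_17(-2004504) = 4 (factor: -2004504 = −(17^4 · 24); the sign does not affect v_p). Step 3 — |x − y|_17 = 17^{-4} = 1/83521.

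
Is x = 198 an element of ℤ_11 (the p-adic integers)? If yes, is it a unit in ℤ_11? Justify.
x ∈ ℤ_11 but not a unit; v_11(x) = 1 > 0

ℤ_11 = {x ∈ ℚ_11 : v_11(x) ≥ 0} and ℤ_11^× = {x ∈ ℤ_11 : v_11(x) = 0}. Here v_11(198) = v_11(num) − v_11(den) = 1; compare against these criteria.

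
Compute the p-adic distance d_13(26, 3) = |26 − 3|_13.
d_13(26, 3) = 1

Step 1 — x − y = 26 − 3 = 23. Step 2 — v_13(23) = 0 (factor: 23 = (13^0 · 23); the sign does not affect v_p). Step 3 — |x − y|_13 = 13^{0} = 1.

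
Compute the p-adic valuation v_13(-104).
v_13(-104) = 1

v_13(n) is the largest exponent k such that 13^k divides n. Factor out: -104 = -13^1 · 8. (Sign doesn't affect v_p.) So v_13(-104) = 1.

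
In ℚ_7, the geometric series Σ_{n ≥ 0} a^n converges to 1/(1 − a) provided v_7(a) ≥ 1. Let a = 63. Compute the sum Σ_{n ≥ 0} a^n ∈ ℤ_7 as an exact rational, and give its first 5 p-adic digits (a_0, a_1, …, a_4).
Σ a^n = 1/(1 − a) = -1/62;  first 5 digits = (1, 2, 5, 5, 2)

v_7(a) = 1 ≥ 1, so the series converges in ℤ_7 to 1/(1 − a) = 1/(1 − 63) = -1/62. Expand this rational in ℤ_7: compute digits iteratively via d_i = x_i mod 7, x_{i+1} = (x_i − d_i)/7. The first 5 digits are (1, 2, 5, 5, 2).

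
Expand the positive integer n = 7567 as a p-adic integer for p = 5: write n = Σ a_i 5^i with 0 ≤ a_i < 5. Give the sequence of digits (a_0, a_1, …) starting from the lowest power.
(a_0, a_1, …) = (2, 3, 2, 0, 2, 2)

Repeated division by 5 gives the digits low-to-high: 7567 = 2 + 3·5^1 + 2·5^2 + 2·5^4 + 2·5^5. Digit sequence: (2, 3, 2, 0, 2, 2).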